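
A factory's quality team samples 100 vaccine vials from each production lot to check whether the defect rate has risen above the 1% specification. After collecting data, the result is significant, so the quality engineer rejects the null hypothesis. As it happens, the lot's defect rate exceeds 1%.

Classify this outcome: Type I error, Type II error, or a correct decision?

No error (correct decision).

The conventional null hypothesis here is that the lot's defect rate is 1% (within specification).
The test rejected a false H₀ — the decision matches the true state.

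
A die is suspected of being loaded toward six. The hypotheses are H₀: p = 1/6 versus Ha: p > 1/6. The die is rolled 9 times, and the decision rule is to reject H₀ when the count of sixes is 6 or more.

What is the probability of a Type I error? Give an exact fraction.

5723/5038848

α = P(reject H₀ | H₀ true) = P(S ≥ 6 | p = 1/6), with S ~ Binomial(9, 1/6).
Summing C(9,j)(1/6)^j(5/6)^{9−j} for j = 6,…,9 gives 5723/5038848.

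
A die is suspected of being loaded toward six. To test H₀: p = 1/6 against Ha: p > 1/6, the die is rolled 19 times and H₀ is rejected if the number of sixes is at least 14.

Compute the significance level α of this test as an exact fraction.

Under H₀, X ~ Binomial(19, 1/6), and α = P(X ≥ 14).
P(X ≥ 14) = Σ_{j=14}^{19} C(19,j)·(1/6)^j·(5/6)^{19-j} = 1620229/25389989167104.

1620229/25389989167104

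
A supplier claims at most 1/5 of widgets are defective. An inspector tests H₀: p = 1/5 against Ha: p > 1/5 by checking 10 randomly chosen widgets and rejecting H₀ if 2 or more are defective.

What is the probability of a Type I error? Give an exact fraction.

Under H₀, X ~ Binomial(10, 1/5); the Type I error rate is P(X ≥ 2).
α = 1 − P(X ≤ 1) = 1 − 3670016/9765625 = 6095609/9765625.

6095609/9765625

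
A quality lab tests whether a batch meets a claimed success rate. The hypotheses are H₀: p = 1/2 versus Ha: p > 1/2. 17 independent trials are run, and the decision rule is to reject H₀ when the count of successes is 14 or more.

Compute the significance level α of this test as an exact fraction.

417/65536

Under H₀, Y ~ Binomial(17, 1/2), and α = P(Y ≥ 14).
That's C(17,14) + C(17,15) + C(17,16) + C(17,17) over 2^17, i.e. (680 + 136 + 17 + 1)/131072 = 834/131072 = 417/65536.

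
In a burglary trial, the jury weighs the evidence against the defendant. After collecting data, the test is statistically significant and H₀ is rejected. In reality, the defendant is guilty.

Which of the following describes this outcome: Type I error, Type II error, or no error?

The conventional null hypothesis here is that the defendant is innocent.
The test rejected a false H₀ — the decision matches the true state.

No error — this is a correct decision.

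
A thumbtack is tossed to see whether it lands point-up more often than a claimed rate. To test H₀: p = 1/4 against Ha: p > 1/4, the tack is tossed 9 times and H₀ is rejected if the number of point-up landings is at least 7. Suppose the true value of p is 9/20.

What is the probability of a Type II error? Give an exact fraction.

30407271323/32000000000

A Type II error is failing to reject when Ha holds: with p = 9/20, β = P(Y ≤ 6).
Adding the binomial probabilities P(Y=0)+…+P(Y=6) at p = 9/20 gives 30407271323/32000000000.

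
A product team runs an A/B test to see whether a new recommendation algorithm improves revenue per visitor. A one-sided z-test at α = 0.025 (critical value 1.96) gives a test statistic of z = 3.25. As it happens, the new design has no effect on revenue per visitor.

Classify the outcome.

The conventional null hypothesis is that the new design has no effect on revenue per visitor.
Since z = 3.25 > z* = 1.96, H₀ is rejected.
H₀ is true (actually the new design has no effect on revenue per visitor).
Rejecting a true H₀ is a Type I error.

Type I error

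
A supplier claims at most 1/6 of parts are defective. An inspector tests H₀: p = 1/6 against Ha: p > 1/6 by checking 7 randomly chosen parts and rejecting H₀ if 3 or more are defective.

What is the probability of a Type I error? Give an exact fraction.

331/3456

Under H₀, X ~ Binomial(7, 1/6); the Type I error rate is P(X ≥ 3).
α = 1 − P(X ≤ 2) = 1 − 3125/3456 = 331/3456.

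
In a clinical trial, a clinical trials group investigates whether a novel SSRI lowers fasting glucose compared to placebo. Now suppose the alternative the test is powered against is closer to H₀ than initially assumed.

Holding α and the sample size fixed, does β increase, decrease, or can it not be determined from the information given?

It increases.

When the true parameter is near the null value, the test has a harder time distinguishing Ha from H₀.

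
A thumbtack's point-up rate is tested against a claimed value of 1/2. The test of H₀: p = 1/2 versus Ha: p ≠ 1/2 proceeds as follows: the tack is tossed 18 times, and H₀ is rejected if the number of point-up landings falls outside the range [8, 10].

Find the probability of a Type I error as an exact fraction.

15751/32768

The significance level is the null-hypothesis probability of the rejection region {≤7} ∪ {≥11}.
The two tails are symmetric, so α = 2·(1 + 18 + 153 + 816 + 3060 + 8568 + 18564 + 31824)/2^18 = 126008/262144 = 15751/32768.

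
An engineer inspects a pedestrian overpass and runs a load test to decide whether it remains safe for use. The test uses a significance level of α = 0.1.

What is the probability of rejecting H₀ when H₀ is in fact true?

The significance level α is, by definition, the probability of a Type I error — P(reject H₀ | H₀ true).

0.1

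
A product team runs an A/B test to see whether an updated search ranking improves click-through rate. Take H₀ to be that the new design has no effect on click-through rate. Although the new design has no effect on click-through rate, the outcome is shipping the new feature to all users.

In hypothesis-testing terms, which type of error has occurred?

'Shipping the new feature to all users' corresponds to rejecting H₀.
H₀ was rejected but H₀ is true — a Type I error (false positive).

Type I error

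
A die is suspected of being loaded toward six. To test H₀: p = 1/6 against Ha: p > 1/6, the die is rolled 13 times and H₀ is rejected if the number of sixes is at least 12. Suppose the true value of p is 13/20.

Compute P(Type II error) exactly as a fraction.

A Type II error is failing to reject when Ha holds: with p = 13/20, β = P(S ≤ 11).
Summing C(13,j)·(13/20)^j·(7/20)^{13-j} for j = 0..11 gives 9937124893407747/10240000000000000.

9937124893407747/10240000000000000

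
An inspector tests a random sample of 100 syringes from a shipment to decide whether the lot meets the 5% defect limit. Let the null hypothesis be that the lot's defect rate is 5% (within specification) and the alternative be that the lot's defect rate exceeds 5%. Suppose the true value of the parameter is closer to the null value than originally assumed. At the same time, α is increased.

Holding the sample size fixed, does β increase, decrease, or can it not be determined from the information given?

The first change alone would make β increase; the second alone would make β decrease. Which effect dominates depends on the magnitudes, which are not given.

Cannot be determined from the information given.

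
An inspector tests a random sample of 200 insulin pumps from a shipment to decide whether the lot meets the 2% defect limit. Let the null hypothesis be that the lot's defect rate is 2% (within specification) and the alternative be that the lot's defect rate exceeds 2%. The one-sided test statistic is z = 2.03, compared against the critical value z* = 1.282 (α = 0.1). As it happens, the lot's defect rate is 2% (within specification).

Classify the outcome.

Type I error

Since z = 2.03 > z* = 1.282, H₀ is rejected.
H₀ is true (actually the lot's defect rate is 2% (within specification)).
Rejecting a true H₀ is a Type I error.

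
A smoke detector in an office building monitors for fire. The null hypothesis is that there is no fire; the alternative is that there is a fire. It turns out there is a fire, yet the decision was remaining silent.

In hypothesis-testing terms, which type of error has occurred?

Type II error

'Remaining silent' corresponds to failing to reject H₀.
H₀ was not rejected but H₀ is false — a Type II error (false negative).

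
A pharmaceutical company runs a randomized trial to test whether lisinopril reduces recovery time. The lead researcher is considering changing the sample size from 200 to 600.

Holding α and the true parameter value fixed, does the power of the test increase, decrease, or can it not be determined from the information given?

It increases.

More data shrinks sampling variability; the test statistic under Ha concentrates further from the null value, making rejection more likely.
Since power = 1 − β and β decreases, power increases.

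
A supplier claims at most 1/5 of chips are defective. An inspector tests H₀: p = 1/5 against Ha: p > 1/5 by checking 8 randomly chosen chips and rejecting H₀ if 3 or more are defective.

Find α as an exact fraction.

79329/390625

α = P(reject H₀ | H₀ true) = P(K ≥ 3 | p = 1/5), K ~ Binomial(8, 1/5).
α = 1 − P(K ≤ 2) = 1 − 311296/390625 = 79329/390625.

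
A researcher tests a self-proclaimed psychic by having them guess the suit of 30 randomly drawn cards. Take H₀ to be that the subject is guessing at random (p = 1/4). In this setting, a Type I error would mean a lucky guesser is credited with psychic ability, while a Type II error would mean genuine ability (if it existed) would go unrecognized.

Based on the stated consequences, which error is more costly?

Type I error

The Type I consequence (a lucky guesser is credited with psychic ability) is more severe than the Type II consequence (genuine ability (if it existed) would go unrecognized).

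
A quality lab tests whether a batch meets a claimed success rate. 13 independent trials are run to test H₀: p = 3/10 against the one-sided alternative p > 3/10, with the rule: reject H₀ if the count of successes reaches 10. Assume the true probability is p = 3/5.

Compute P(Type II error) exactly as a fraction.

202983472/244140625

β = P(fail to reject H₀ | Ha true) = P(Y ≤ 9 | p = 3/5), Y ~ Binomial(13, 3/5).
Adding the binomial probabilities P(Y=0)+…+P(Y=9) at p = 3/5 gives 202983472/244140625.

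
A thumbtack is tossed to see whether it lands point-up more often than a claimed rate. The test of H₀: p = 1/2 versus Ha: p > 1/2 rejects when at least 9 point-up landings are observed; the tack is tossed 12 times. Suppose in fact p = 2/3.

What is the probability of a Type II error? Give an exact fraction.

107515/177147

β = P(fail to reject H₀ | Ha true) = P(Y ≤ 8 | p = 2/3), Y ~ Binomial(12, 2/3).
Equivalently, β = 1 − P(Y ≥ 9) = 107515/177147.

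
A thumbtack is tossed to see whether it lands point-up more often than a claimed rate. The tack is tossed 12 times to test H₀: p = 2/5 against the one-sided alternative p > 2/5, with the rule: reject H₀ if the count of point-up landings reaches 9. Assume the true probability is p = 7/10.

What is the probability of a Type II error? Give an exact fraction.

A Type II error is failing to reject when Ha holds: with p = 7/10, β = P(S ≤ 8).
Summing C(12,j)·(7/10)^j·(3/10)^{12-j} for j = 0..8 gives 101496845313/200000000000.

101496845313/200000000000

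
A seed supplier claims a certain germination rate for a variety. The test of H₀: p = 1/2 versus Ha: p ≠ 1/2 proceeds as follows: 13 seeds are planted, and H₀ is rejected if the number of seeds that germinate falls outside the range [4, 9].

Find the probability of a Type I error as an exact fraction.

α = P(Y ≤ 3 or Y ≥ 10 | p = 1/2), Y ~ Binomial(13, 1/2).
Each tail has probability (1 + 13 + 78 + 286)/8192; doubling gives α = 756/8192 = 189/2048.

189/2048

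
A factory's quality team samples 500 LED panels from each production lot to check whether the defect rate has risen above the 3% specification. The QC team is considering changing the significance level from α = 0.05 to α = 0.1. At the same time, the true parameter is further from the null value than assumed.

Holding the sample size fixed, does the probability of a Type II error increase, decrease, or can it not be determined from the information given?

It decreases.

With a larger α the critical value moves toward the center, so more of the Ha sampling distribution lies in the rejection region. The further the true parameter sits from the null value, the more of the Ha sampling distribution falls in the rejection region. Both changes push β in the same direction.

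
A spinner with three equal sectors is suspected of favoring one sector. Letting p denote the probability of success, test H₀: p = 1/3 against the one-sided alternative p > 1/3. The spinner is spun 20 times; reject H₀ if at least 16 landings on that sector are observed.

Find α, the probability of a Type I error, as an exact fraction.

29147/1162261467

α = P(reject H₀ | H₀ true) = P(S ≥ 16 | p = 1/3), with S ~ Binomial(20, 1/3).
P(S ≥ 16) = Σ_{j=16}^{20} C(20,j)·(1/3)^j·(2/3)^{20-j} = 29147/1162261467.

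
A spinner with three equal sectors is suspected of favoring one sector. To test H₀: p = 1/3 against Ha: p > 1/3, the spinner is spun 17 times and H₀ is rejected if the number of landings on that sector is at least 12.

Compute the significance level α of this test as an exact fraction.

The Type I error probability is α = P(X ≥ 12) computed under H₀, where X ~ Binomial(17, 1/3).
Adding the binomial terms for j = 12 through 17 with p = 1/3 yields 80705/43046721.

80705/43046721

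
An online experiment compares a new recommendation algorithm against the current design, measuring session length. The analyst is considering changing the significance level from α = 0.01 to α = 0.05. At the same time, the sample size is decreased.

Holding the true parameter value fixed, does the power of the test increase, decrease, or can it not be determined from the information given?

The first change alone would make β decrease; the second alone would make β increase. Which effect dominates depends on the magnitudes, which are not given.
Since power = 1 − β, the effect on power is likewise indeterminate.

Cannot be determined from the information given.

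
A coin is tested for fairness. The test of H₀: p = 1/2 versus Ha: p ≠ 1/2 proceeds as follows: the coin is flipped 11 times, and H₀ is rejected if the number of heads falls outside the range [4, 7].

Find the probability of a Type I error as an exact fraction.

α = P(Y ≤ 3 or Y ≥ 8 | p = 1/2), Y ~ Binomial(11, 1/2).
The two tails are symmetric, so α = 2·(1 + 11 + 55 + 165)/2^11 = 464/2048 = 29/128.

29/128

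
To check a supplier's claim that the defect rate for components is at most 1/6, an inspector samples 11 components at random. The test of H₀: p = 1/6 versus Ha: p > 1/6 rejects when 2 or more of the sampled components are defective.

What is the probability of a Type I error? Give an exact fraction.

12909191/22674816

α = P(reject H₀ | H₀ true) = P(X ≥ 2 | p = 1/6), X ~ Binomial(11, 1/6).
Computing the lower-tail complement: 1 − 9765625/22674816 = 12909191/22674816.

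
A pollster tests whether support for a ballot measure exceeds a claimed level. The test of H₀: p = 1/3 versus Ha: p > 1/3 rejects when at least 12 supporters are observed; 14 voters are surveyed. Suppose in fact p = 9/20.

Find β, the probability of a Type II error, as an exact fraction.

A Type II error is failing to reject when Ha holds: with p = 9/20, β = P(S ≤ 11).
Summing C(14,j)·(9/20)^j·(11/20)^{14-j} for j = 0..11 gives 817437922121895041/819200000000000000.

817437922121895041/819200000000000000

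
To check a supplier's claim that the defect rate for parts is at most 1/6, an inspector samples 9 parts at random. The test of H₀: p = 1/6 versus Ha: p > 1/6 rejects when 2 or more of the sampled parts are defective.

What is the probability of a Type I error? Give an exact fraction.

α = P(reject H₀ | H₀ true) = P(K ≥ 2 | p = 1/6), K ~ Binomial(9, 1/6).
α = 1 − P(K ≤ 1) = 1 − 2734375/5038848 = 2304473/5038848.

2304473/5038848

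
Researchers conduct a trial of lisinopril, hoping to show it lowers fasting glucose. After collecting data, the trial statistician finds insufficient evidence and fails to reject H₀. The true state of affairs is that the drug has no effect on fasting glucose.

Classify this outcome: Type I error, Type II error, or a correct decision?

Neither — the decision is correct.

The conventional null hypothesis here is that the drug has no effect on fasting glucose.
The test retained a true H₀ — the decision matches the true state.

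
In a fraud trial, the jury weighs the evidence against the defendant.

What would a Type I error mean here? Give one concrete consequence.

A Type I error would mean concluding that the defendant is guilty when in fact the defendant is innocent. Consequence: an innocent person is convicted and punished.

With the conventional null hypothesis that the defendant is innocent:
A Type I error is rejecting H₀ when H₀ is true.
Here that means convicting the defendant when actually the defendant is innocent.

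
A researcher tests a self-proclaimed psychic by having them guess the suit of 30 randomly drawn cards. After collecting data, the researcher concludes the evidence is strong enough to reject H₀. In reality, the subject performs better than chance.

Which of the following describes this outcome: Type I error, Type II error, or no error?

No error (correct decision).

The conventional null hypothesis here is that the subject is guessing at random (p = 1/4).
The test rejected a false H₀ — the decision matches the true state.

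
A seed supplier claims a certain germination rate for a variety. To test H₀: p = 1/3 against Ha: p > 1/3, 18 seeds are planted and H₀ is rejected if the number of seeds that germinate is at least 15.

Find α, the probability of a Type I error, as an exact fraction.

7177/387420489

Under H₀, K ~ Binomial(18, 1/3), and α = P(K ≥ 15).
P(K ≥ 15) = Σ_{j=15}^{18} C(18,j)·(1/3)^j·(2/3)^{18-j} = 7177/387420489.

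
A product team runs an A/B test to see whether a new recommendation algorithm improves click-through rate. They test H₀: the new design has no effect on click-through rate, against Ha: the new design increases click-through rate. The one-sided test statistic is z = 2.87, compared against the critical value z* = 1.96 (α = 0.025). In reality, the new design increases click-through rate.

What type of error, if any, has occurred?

No error (correct decision).

Since z = 2.87 > z* = 1.96, H₀ is rejected.
H₀ is false (actually the new design increases click-through rate).
The decision matches the true state — no error.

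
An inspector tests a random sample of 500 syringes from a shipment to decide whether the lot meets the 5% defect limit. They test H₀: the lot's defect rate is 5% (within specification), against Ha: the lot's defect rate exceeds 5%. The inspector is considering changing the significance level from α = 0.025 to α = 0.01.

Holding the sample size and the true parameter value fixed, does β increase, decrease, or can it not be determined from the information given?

A smaller α moves the rejection region further into the tail. With the alternative true, more outcomes now fall outside the rejection region, so failing to reject becomes more likely.

It increases.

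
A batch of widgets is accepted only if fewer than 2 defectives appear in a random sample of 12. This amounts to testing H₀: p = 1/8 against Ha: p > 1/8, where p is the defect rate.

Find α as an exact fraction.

The significance level is the probability, assuming p = 1/8, of seeing 2 or more defectives in 12 draws.
Via the complement, α = 1 − Σ_{j=0}^{1} C(12,j)(1/8)^j(7/8)^{12-j} = 31150268619/68719476736.

31150268619/68719476736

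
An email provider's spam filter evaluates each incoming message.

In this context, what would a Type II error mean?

A Type II error would mean concluding that the message is legitimate (not spam) (or at least failing to establish that the message is spam) when in fact the message is spam.

With the conventional null hypothesis that the message is legitimate (not spam):
A Type II error is failing to reject H₀ when H₀ is false.
Here that means delivering the message to the inbox when actually the message is spam.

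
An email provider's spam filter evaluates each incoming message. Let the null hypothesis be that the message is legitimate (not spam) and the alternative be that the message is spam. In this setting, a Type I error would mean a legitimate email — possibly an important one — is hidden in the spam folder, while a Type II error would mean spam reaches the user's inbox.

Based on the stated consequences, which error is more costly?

The Type I consequence (a legitimate email — possibly an important one — is hidden in the spam folder) is more severe than the Type II consequence (spam reaches the user's inbox).

Type I error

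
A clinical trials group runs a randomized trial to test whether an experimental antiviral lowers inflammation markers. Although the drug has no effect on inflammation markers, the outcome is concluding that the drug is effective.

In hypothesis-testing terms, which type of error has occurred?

Type I error

The null hypothesis here is that the drug has no effect on inflammation markers.
'Concluding that the drug is effective' corresponds to rejecting H₀.
H₀ was rejected but H₀ is true — a Type I error (false positive).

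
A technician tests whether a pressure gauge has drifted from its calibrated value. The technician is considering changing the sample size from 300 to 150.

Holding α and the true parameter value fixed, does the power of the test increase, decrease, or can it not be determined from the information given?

A smaller sample increases the standard error, so the sampling distributions under H₀ and Ha overlap more.
Since power = 1 − β and β increases, power decreases.

It decreases.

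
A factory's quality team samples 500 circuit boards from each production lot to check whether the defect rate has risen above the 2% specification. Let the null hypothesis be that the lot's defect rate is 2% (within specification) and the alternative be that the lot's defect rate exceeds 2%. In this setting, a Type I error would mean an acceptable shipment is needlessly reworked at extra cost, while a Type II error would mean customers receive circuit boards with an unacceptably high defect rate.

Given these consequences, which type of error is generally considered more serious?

Type II error

The Type II consequence (customers receive circuit boards with an unacceptably high defect rate) is more severe than the Type I consequence (an acceptable shipment is needlessly reworked at extra cost).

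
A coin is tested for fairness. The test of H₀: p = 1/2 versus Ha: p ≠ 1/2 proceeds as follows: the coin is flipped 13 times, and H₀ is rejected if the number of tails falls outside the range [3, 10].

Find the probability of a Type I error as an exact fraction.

23/1024

The significance level is the null-hypothesis probability of the rejection region {≤2} ∪ {≥11}.
Each tail has probability (1 + 13 + 78)/8192; doubling gives α = 184/8192 = 23/1024.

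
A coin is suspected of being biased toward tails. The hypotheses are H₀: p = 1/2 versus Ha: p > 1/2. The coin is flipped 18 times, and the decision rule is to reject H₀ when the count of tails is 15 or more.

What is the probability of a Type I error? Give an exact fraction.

247/65536

Under H₀, X ~ Binomial(18, 1/2), and α = P(X ≥ 15).
Summing the upper tail: (816 + 153 + 18 + 1) / 2^18 = 988/262144 = 247/65536.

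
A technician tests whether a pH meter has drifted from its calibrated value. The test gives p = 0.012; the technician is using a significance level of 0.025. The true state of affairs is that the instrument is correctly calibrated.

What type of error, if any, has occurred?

The conventional null hypothesis is that the instrument is correctly calibrated.
Since p = 0.012 < α = 0.025, H₀ is rejected.
H₀ is true (actually the instrument is correctly calibrated).
Rejecting a true H₀ is a Type I error.

Type I error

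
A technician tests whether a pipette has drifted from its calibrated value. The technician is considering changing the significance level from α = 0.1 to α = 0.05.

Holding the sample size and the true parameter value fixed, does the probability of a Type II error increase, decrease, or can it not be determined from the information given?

It increases.

Lowering α raises the bar for rejection; under Ha, the test now fails to reject on outcomes it previously would have rejected.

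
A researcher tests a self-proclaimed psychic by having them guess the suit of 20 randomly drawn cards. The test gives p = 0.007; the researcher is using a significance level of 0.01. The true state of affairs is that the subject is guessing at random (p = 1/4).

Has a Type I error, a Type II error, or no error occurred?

The conventional null hypothesis is that the subject is guessing at random (p = 1/4).
Since p = 0.007 < α = 0.01, H₀ is rejected.
H₀ is true (actually the subject is guessing at random (p = 1/4)).
Rejecting a true H₀ is a Type I error.

Type I error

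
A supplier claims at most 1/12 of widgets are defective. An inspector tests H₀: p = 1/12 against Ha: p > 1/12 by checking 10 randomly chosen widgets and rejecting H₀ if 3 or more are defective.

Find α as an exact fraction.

Under H₀, S ~ Binomial(10, 1/12); the Type I error rate is P(S ≥ 3).
Computing the lower-tail complement: 1 − 4930254263/5159780352 = 229526089/5159780352.

229526089/5159780352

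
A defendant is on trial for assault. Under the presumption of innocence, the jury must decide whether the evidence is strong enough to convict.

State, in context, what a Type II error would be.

With the conventional null hypothesis that the defendant is innocent:
A Type II error is failing to reject H₀ when H₀ is false.
Here that means acquitting the defendant when actually the defendant is guilty.

A Type II error would mean concluding that the defendant is innocent (or at least failing to establish that the defendant is guilty) when in fact the defendant is guilty.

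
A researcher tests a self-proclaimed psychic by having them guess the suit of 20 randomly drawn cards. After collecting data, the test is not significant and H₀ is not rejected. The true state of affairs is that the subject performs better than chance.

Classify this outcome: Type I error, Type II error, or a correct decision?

The conventional null hypothesis here is that the subject is guessing at random (p = 1/4).
H₀ was not rejected, but H₀ is actually false.
Failing to reject a false null hypothesis is a Type II error (false negative).

Type II error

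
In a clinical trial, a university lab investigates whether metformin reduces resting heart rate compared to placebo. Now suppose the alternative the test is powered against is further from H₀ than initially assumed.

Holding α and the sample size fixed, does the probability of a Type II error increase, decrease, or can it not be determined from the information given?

A larger true effect moves the Ha sampling distribution further from the H₀ critical value, making rejection more likely when Ha is true.

It decreases.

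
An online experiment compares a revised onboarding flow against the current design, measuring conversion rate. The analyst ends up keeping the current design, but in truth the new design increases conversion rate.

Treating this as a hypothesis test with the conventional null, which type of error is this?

Type II error

The null hypothesis here is that the new design has no effect on conversion rate.
'Keeping the current design' corresponds to failing to reject H₀.
H₀ was not rejected but H₀ is false — a Type II error (false negative).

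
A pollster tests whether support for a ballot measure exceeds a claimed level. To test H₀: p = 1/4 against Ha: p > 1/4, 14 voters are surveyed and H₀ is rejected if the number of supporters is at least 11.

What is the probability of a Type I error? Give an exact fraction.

α = P(reject H₀ | H₀ true) = P(Y ≥ 11 | p = 1/4), with Y ~ Binomial(14, 1/4).
Adding the binomial terms for j = 11 through 14 with p = 1/4 yields 5345/134217728.

5345/134217728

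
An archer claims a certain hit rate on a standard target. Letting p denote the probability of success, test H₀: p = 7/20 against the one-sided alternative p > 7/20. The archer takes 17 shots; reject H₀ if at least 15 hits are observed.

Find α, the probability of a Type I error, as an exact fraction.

5834753095719947/655360000000000000000

The Type I error probability is α = P(S ≥ 15) computed under H₀, where S ~ Binomial(17, 7/20).
Adding the binomial terms for j = 15 through 17 with p = 7/20 yields 5834753095719947/655360000000000000000.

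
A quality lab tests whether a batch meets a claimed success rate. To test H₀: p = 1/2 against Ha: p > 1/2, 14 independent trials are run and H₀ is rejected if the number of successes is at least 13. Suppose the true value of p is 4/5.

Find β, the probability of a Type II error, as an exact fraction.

4895556073/6103515625

A Type II error is failing to reject when Ha holds: with p = 4/5, β = P(X ≤ 12).
Summing C(14,j)·(4/5)^j·(1/5)^{14-j} for j = 0..12 gives 4895556073/6103515625.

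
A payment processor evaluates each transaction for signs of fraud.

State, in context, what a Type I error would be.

With the conventional null hypothesis that the transaction is legitimate:
A Type I error is rejecting H₀ when H₀ is true.
Here that means blocking the transaction and freezing the card when actually the transaction is legitimate.

A Type I error would mean concluding that the transaction is fraudulent when in fact the transaction is legitimate.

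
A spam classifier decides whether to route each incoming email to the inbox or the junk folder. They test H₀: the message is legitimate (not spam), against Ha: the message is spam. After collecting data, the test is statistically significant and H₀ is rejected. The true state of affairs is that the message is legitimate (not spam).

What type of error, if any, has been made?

Type I error

H₀ was rejected, but H₀ is actually true.
Rejecting a true null hypothesis is a Type I error (false positive).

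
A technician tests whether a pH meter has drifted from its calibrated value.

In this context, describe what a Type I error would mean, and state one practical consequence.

With the conventional null hypothesis that the instrument is correctly calibrated:
A Type I error is rejecting H₀ when H₀ is true.
Here that means pulling the instrument for recalibration when actually the instrument is correctly calibrated.

A Type I error would mean concluding that the instrument has drifted out of calibration when in fact the instrument is correctly calibrated. Consequence: a properly working instrument is taken offline unnecessarily.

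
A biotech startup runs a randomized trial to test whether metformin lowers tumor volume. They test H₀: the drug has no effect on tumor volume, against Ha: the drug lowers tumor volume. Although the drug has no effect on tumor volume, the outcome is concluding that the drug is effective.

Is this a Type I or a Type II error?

'Concluding that the drug is effective' corresponds to rejecting H₀.
H₀ was rejected but H₀ is true — a Type I error (false positive).

Type I error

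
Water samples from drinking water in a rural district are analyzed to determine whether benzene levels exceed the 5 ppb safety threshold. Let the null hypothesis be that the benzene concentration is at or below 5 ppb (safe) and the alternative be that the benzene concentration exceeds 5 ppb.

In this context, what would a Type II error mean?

A Type II error would mean concluding that the benzene concentration is at or below 5 ppb (safe) (or at least failing to establish that the benzene concentration exceeds 5 ppb) when in fact the benzene concentration exceeds 5 ppb.

A Type II error is failing to reject H₀ when H₀ is false.
Here that means certifying the site as safe when actually the benzene concentration exceeds 5 ppb.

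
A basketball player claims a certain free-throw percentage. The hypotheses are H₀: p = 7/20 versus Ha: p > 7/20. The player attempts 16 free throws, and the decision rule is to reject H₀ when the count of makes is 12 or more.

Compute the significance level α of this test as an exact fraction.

α = P(reject H₀ | H₀ true) = P(S ≥ 12 | p = 7/20), with S ~ Binomial(16, 7/20).
Adding the binomial terms for j = 12 through 16 with p = 7/20 yields 34138552149875229/26214400000000000000.

34138552149875229/26214400000000000000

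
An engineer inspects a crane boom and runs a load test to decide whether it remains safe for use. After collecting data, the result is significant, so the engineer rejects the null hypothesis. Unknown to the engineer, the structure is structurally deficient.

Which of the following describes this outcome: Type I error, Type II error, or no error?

The conventional null hypothesis here is that the structure meets the required load capacity (safe).
The test rejected a false H₀ — the decision matches the true state.

No error (correct decision).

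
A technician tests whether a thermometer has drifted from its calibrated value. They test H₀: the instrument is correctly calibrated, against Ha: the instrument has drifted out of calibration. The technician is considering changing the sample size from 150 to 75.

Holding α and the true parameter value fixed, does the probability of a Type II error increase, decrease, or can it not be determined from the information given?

With less data the test statistic is noisier; under Ha, more outcomes land inside the acceptance region.

It increases.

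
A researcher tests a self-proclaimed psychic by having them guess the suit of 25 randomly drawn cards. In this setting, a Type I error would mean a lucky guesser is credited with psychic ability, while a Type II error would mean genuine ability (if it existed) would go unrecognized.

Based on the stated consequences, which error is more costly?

Type I error

The Type I consequence (a lucky guesser is credited with psychic ability) is more severe than the Type II consequence (genuine ability (if it existed) would go unrecognized).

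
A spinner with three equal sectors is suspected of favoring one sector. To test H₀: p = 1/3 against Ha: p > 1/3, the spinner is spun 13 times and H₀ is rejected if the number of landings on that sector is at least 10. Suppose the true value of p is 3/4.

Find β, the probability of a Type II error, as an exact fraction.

A Type II error is failing to reject when Ha holds: with p = 3/4, β = P(Y ≤ 9).
Equivalently, β = 1 − P(Y ≥ 10) = 3487541/8388608.

3487541/8388608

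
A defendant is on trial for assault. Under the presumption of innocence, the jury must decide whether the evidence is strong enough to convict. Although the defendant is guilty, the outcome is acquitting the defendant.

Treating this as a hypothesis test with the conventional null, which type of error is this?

Type II error

The null hypothesis here is that the defendant is innocent.
'Acquitting the defendant' corresponds to failing to reject H₀.
H₀ was not rejected but H₀ is false — a Type II error (false negative).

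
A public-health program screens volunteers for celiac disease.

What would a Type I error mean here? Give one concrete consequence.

A Type I error would mean concluding that the patient has celiac disease when in fact the patient does not have celiac disease. Consequence: a healthy patient undergoes unnecessary, possibly invasive follow-up procedures.

With the conventional null hypothesis that the patient does not have celiac disease:
A Type I error is rejecting H₀ when H₀ is true.
Here that means flagging the patient as positive and ordering follow-up testing when actually the patient does not have celiac disease.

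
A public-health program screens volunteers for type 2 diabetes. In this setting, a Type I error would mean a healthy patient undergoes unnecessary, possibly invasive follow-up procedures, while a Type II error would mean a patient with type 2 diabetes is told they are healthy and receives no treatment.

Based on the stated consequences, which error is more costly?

The Type II consequence (a patient with type 2 diabetes is told they are healthy and receives no treatment) is more severe than the Type I consequence (a healthy patient undergoes unnecessary, possibly invasive follow-up procedures).

Type II error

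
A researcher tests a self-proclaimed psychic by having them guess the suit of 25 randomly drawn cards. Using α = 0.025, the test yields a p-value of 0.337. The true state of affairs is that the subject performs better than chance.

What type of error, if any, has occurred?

Type II error

The conventional null hypothesis is that the subject is guessing at random (p = 1/4).
Since p = 0.337 ≥ α = 0.025, H₀ is not rejected.
H₀ is false (actually the subject performs better than chance).
Failing to reject a false H₀ is a Type II error.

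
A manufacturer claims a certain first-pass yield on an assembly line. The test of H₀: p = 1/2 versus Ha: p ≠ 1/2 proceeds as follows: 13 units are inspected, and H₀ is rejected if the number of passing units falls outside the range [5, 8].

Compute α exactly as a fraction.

1093/4096

Under H₀, Y ~ Binomial(13, 1/2); α is the probability of landing in either tail, P(Y ≤ 4) + P(Y ≥ 9).
Each tail has probability (1 + 13 + 78 + 286 + 715)/8192; doubling gives α = 2186/8192 = 1093/4096.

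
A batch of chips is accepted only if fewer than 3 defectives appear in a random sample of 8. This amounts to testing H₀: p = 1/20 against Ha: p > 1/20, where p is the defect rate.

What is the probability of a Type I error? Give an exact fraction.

148178379/25600000000

The significance level is the probability, assuming p = 1/20, of seeing 3 or more defectives in 8 draws.
Via the complement, α = 1 − Σ_{j=0}^{2} C(8,j)(1/20)^j(19/20)^{8-j} = 148178379/25600000000.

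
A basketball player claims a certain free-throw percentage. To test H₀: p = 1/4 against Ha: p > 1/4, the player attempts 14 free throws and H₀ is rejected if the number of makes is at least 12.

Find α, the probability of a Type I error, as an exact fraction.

431/134217728

α = P(reject H₀ | H₀ true) = P(S ≥ 12 | p = 1/4), with S ~ Binomial(14, 1/4).
Summing C(14,j)(1/4)^j(3/4)^{14−j} for j = 12,…,14 gives 431/134217728.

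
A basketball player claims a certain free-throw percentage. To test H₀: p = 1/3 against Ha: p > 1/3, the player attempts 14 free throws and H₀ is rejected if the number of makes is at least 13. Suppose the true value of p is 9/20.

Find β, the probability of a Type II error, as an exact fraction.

1637985675869982373/1638400000000000000

Under the alternative p = 9/20, S ~ Binomial(14, 9/20); β is the probability the test does not reject, P(S < 13).
Summing C(14,j)·(9/20)^j·(11/20)^{14-j} for j = 0..12 gives 1637985675869982373/1638400000000000000.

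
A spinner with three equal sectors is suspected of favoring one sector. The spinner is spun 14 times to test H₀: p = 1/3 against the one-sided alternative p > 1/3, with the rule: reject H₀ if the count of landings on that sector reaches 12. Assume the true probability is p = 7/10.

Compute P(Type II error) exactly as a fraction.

A Type II error is failing to reject when Ha holds: with p = 7/10, β = P(X ≤ 11).
Adding the binomial probabilities P(X=0)+…+P(X=11) at p = 7/10 gives 41958212136219/50000000000000.

41958212136219/50000000000000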